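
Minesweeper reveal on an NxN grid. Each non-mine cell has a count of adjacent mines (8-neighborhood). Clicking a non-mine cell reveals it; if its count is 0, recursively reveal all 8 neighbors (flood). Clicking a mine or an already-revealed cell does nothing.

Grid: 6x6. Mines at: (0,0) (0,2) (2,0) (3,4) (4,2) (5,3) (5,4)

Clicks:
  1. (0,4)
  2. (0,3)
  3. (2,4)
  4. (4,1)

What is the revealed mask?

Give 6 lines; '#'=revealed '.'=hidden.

Answer: ...###
...###
...###
......
.#....
......

Derivation:
Click 1 (0,4) count=0: revealed 9 new [(0,3) (0,4) (0,5) (1,3) (1,4) (1,5) (2,3) (2,4) (2,5)] -> total=9
Click 2 (0,3) count=1: revealed 0 new [(none)] -> total=9
Click 3 (2,4) count=1: revealed 0 new [(none)] -> total=9
Click 4 (4,1) count=1: revealed 1 new [(4,1)] -> total=10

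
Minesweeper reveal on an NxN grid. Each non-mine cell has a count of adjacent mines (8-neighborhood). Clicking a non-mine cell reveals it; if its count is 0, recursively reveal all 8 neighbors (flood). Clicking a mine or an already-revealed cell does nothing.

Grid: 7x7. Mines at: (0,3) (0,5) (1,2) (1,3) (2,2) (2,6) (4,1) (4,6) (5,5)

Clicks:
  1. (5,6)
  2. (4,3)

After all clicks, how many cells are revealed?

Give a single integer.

Click 1 (5,6) count=2: revealed 1 new [(5,6)] -> total=1
Click 2 (4,3) count=0: revealed 21 new [(2,3) (2,4) (2,5) (3,2) (3,3) (3,4) (3,5) (4,2) (4,3) (4,4) (4,5) (5,0) (5,1) (5,2) (5,3) (5,4) (6,0) (6,1) (6,2) (6,3) (6,4)] -> total=22

Answer: 22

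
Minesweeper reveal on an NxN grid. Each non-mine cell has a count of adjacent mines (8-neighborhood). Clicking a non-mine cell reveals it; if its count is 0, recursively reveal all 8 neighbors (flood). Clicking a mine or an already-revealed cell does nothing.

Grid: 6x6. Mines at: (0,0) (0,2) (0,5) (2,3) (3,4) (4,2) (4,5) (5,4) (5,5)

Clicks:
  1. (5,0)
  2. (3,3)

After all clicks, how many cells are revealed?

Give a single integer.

Click 1 (5,0) count=0: revealed 13 new [(1,0) (1,1) (1,2) (2,0) (2,1) (2,2) (3,0) (3,1) (3,2) (4,0) (4,1) (5,0) (5,1)] -> total=13
Click 2 (3,3) count=3: revealed 1 new [(3,3)] -> total=14

Answer: 14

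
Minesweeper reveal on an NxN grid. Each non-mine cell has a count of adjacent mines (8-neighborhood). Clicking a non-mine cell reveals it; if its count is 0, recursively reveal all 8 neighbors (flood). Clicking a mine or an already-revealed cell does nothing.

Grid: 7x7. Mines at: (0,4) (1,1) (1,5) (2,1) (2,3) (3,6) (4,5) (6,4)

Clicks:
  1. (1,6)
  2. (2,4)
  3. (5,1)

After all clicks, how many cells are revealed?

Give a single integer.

Answer: 21

Derivation:
Click 1 (1,6) count=1: revealed 1 new [(1,6)] -> total=1
Click 2 (2,4) count=2: revealed 1 new [(2,4)] -> total=2
Click 3 (5,1) count=0: revealed 19 new [(3,0) (3,1) (3,2) (3,3) (3,4) (4,0) (4,1) (4,2) (4,3) (4,4) (5,0) (5,1) (5,2) (5,3) (5,4) (6,0) (6,1) (6,2) (6,3)] -> total=21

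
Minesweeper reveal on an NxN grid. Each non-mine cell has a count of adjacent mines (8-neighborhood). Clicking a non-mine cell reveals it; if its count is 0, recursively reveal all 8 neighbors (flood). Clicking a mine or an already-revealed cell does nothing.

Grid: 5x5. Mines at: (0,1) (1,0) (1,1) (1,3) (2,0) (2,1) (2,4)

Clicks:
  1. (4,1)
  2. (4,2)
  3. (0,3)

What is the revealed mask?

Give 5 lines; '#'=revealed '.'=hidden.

Answer: ...#.
.....
.....
#####
#####

Derivation:
Click 1 (4,1) count=0: revealed 10 new [(3,0) (3,1) (3,2) (3,3) (3,4) (4,0) (4,1) (4,2) (4,3) (4,4)] -> total=10
Click 2 (4,2) count=0: revealed 0 new [(none)] -> total=10
Click 3 (0,3) count=1: revealed 1 new [(0,3)] -> total=11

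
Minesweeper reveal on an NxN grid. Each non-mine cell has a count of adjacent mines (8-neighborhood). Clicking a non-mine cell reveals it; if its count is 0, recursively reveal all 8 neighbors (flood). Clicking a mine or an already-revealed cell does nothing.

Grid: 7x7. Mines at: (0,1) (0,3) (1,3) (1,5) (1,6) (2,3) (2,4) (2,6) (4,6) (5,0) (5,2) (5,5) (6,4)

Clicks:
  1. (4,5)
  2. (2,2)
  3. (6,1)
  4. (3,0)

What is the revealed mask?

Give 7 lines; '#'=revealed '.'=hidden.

Click 1 (4,5) count=2: revealed 1 new [(4,5)] -> total=1
Click 2 (2,2) count=2: revealed 1 new [(2,2)] -> total=2
Click 3 (6,1) count=2: revealed 1 new [(6,1)] -> total=3
Click 4 (3,0) count=0: revealed 11 new [(1,0) (1,1) (1,2) (2,0) (2,1) (3,0) (3,1) (3,2) (4,0) (4,1) (4,2)] -> total=14

Answer: .......
###....
###....
###....
###..#.
.......
.#.....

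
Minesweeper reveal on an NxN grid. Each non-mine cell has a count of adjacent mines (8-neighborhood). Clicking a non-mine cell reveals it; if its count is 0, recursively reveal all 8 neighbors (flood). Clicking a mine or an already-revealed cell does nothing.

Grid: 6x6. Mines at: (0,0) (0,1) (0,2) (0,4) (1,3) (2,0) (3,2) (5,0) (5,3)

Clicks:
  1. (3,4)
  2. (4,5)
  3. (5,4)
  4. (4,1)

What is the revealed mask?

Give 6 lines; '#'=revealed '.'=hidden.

Answer: ......
....##
...###
...###
.#.###
....##

Derivation:
Click 1 (3,4) count=0: revealed 13 new [(1,4) (1,5) (2,3) (2,4) (2,5) (3,3) (3,4) (3,5) (4,3) (4,4) (4,5) (5,4) (5,5)] -> total=13
Click 2 (4,5) count=0: revealed 0 new [(none)] -> total=13
Click 3 (5,4) count=1: revealed 0 new [(none)] -> total=13
Click 4 (4,1) count=2: revealed 1 new [(4,1)] -> total=14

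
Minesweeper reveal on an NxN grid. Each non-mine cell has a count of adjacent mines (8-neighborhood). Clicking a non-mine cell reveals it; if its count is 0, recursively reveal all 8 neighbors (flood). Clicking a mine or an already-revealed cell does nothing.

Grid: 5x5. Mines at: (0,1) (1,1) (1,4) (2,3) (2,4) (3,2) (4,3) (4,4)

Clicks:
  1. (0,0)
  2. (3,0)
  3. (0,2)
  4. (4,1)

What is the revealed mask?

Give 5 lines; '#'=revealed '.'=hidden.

Click 1 (0,0) count=2: revealed 1 new [(0,0)] -> total=1
Click 2 (3,0) count=0: revealed 6 new [(2,0) (2,1) (3,0) (3,1) (4,0) (4,1)] -> total=7
Click 3 (0,2) count=2: revealed 1 new [(0,2)] -> total=8
Click 4 (4,1) count=1: revealed 0 new [(none)] -> total=8

Answer: #.#..
.....
##...
##...
##...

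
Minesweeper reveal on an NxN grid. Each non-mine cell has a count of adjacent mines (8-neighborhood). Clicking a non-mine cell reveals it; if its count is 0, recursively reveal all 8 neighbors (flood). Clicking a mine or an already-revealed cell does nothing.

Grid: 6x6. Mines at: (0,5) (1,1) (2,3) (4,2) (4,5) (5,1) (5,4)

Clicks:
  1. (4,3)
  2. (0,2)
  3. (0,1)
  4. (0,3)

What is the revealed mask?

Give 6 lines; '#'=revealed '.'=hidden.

Answer: .####.
..###.
......
......
...#..
......

Derivation:
Click 1 (4,3) count=2: revealed 1 new [(4,3)] -> total=1
Click 2 (0,2) count=1: revealed 1 new [(0,2)] -> total=2
Click 3 (0,1) count=1: revealed 1 new [(0,1)] -> total=3
Click 4 (0,3) count=0: revealed 5 new [(0,3) (0,4) (1,2) (1,3) (1,4)] -> total=8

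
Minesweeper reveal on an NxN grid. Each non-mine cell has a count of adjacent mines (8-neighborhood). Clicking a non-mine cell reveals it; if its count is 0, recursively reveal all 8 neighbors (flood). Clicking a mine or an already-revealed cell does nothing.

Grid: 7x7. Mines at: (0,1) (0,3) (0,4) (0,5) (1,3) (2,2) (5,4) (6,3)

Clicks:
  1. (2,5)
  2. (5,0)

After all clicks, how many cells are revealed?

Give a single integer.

Answer: 36

Derivation:
Click 1 (2,5) count=0: revealed 19 new [(1,4) (1,5) (1,6) (2,3) (2,4) (2,5) (2,6) (3,3) (3,4) (3,5) (3,6) (4,3) (4,4) (4,5) (4,6) (5,5) (5,6) (6,5) (6,6)] -> total=19
Click 2 (5,0) count=0: revealed 17 new [(1,0) (1,1) (2,0) (2,1) (3,0) (3,1) (3,2) (4,0) (4,1) (4,2) (5,0) (5,1) (5,2) (5,3) (6,0) (6,1) (6,2)] -> total=36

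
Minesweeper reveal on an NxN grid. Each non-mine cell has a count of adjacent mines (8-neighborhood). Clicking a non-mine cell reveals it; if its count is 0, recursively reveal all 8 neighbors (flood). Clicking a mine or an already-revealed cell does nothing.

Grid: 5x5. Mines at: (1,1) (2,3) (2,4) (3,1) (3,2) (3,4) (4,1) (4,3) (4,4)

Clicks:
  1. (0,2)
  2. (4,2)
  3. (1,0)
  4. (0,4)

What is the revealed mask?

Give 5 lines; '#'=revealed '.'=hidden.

Click 1 (0,2) count=1: revealed 1 new [(0,2)] -> total=1
Click 2 (4,2) count=4: revealed 1 new [(4,2)] -> total=2
Click 3 (1,0) count=1: revealed 1 new [(1,0)] -> total=3
Click 4 (0,4) count=0: revealed 5 new [(0,3) (0,4) (1,2) (1,3) (1,4)] -> total=8

Answer: ..###
#.###
.....
.....
..#..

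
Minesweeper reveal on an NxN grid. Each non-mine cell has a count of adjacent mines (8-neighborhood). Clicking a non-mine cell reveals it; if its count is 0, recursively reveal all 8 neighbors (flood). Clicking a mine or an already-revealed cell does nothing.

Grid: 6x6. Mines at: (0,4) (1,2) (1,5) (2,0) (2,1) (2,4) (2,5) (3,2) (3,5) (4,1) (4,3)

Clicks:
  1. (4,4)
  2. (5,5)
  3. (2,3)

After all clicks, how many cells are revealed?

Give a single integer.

Answer: 5

Derivation:
Click 1 (4,4) count=2: revealed 1 new [(4,4)] -> total=1
Click 2 (5,5) count=0: revealed 3 new [(4,5) (5,4) (5,5)] -> total=4
Click 3 (2,3) count=3: revealed 1 new [(2,3)] -> total=5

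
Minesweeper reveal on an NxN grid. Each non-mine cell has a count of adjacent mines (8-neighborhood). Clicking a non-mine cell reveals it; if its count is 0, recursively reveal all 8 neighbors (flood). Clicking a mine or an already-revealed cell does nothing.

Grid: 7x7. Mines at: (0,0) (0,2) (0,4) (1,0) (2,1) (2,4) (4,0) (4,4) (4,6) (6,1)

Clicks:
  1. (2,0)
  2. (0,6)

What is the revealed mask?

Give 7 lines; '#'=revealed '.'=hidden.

Answer: .....##
.....##
#....##
.....##
.......
.......
.......

Derivation:
Click 1 (2,0) count=2: revealed 1 new [(2,0)] -> total=1
Click 2 (0,6) count=0: revealed 8 new [(0,5) (0,6) (1,5) (1,6) (2,5) (2,6) (3,5) (3,6)] -> total=9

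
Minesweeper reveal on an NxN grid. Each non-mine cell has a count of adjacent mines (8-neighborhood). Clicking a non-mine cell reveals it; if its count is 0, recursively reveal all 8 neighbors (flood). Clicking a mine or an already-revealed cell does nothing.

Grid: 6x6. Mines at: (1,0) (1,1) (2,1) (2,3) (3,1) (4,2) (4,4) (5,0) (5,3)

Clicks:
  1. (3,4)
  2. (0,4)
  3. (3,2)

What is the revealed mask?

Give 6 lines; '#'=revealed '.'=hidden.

Answer: ..####
..####
....##
..#.##
......
......

Derivation:
Click 1 (3,4) count=2: revealed 1 new [(3,4)] -> total=1
Click 2 (0,4) count=0: revealed 11 new [(0,2) (0,3) (0,4) (0,5) (1,2) (1,3) (1,4) (1,5) (2,4) (2,5) (3,5)] -> total=12
Click 3 (3,2) count=4: revealed 1 new [(3,2)] -> total=13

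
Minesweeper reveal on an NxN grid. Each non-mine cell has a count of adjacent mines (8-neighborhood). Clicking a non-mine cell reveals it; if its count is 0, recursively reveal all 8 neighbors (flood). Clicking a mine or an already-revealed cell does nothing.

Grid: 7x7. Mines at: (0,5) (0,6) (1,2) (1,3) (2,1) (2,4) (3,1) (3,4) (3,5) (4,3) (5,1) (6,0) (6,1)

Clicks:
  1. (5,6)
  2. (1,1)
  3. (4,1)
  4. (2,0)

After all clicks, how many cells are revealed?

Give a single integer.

Click 1 (5,6) count=0: revealed 13 new [(4,4) (4,5) (4,6) (5,2) (5,3) (5,4) (5,5) (5,6) (6,2) (6,3) (6,4) (6,5) (6,6)] -> total=13
Click 2 (1,1) count=2: revealed 1 new [(1,1)] -> total=14
Click 3 (4,1) count=2: revealed 1 new [(4,1)] -> total=15
Click 4 (2,0) count=2: revealed 1 new [(2,0)] -> total=16

Answer: 16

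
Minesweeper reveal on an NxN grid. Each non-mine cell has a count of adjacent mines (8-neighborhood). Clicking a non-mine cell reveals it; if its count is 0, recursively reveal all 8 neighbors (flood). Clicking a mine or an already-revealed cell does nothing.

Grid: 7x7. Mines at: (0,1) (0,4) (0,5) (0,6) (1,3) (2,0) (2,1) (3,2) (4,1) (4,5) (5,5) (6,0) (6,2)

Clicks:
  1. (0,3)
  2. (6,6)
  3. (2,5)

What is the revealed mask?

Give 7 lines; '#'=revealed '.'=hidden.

Answer: ...#...
....###
....###
....###
.......
.......
......#

Derivation:
Click 1 (0,3) count=2: revealed 1 new [(0,3)] -> total=1
Click 2 (6,6) count=1: revealed 1 new [(6,6)] -> total=2
Click 3 (2,5) count=0: revealed 9 new [(1,4) (1,5) (1,6) (2,4) (2,5) (2,6) (3,4) (3,5) (3,6)] -> total=11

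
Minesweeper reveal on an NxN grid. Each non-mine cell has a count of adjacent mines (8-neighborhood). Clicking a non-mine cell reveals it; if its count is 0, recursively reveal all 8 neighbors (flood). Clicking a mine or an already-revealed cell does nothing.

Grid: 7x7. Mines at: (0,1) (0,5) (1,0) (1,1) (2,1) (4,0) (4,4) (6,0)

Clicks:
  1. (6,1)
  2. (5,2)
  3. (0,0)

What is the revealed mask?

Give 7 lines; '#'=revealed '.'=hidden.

Click 1 (6,1) count=1: revealed 1 new [(6,1)] -> total=1
Click 2 (5,2) count=0: revealed 35 new [(0,2) (0,3) (0,4) (1,2) (1,3) (1,4) (1,5) (1,6) (2,2) (2,3) (2,4) (2,5) (2,6) (3,1) (3,2) (3,3) (3,4) (3,5) (3,6) (4,1) (4,2) (4,3) (4,5) (4,6) (5,1) (5,2) (5,3) (5,4) (5,5) (5,6) (6,2) (6,3) (6,4) (6,5) (6,6)] -> total=36
Click 3 (0,0) count=3: revealed 1 new [(0,0)] -> total=37

Answer: #.###..
..#####
..#####
.######
.###.##
.######
.######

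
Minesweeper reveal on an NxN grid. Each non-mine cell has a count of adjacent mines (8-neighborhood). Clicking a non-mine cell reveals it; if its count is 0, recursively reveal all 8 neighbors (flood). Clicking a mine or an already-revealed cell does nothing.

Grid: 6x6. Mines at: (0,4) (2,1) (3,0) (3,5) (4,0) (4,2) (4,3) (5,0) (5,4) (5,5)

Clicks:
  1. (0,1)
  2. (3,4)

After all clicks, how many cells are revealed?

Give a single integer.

Click 1 (0,1) count=0: revealed 8 new [(0,0) (0,1) (0,2) (0,3) (1,0) (1,1) (1,2) (1,3)] -> total=8
Click 2 (3,4) count=2: revealed 1 new [(3,4)] -> total=9

Answer: 9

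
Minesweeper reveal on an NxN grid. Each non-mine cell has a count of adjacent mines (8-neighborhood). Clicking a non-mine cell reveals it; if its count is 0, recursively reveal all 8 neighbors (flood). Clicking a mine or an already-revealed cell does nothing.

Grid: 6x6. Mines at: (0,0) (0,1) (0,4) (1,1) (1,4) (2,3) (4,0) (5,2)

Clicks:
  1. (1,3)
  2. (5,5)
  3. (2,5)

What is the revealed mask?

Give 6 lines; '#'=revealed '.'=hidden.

Answer: ......
...#..
....##
...###
...###
...###

Derivation:
Click 1 (1,3) count=3: revealed 1 new [(1,3)] -> total=1
Click 2 (5,5) count=0: revealed 11 new [(2,4) (2,5) (3,3) (3,4) (3,5) (4,3) (4,4) (4,5) (5,3) (5,4) (5,5)] -> total=12
Click 3 (2,5) count=1: revealed 0 new [(none)] -> total=12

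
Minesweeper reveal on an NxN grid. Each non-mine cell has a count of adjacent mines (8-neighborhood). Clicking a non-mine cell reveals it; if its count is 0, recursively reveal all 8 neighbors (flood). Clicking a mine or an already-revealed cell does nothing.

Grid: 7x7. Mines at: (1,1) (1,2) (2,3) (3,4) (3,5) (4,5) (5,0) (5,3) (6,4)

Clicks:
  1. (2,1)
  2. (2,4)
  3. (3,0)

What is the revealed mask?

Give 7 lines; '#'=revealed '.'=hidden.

Answer: .......
.......
###.#..
###....
###....
.......
.......

Derivation:
Click 1 (2,1) count=2: revealed 1 new [(2,1)] -> total=1
Click 2 (2,4) count=3: revealed 1 new [(2,4)] -> total=2
Click 3 (3,0) count=0: revealed 8 new [(2,0) (2,2) (3,0) (3,1) (3,2) (4,0) (4,1) (4,2)] -> total=10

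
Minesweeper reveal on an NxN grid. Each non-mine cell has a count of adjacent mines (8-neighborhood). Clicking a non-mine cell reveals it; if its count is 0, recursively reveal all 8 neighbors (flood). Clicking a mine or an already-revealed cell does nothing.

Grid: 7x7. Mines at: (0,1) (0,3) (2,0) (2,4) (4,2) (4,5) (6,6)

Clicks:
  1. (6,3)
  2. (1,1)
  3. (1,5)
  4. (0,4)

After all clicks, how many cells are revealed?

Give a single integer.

Click 1 (6,3) count=0: revealed 16 new [(3,0) (3,1) (4,0) (4,1) (5,0) (5,1) (5,2) (5,3) (5,4) (5,5) (6,0) (6,1) (6,2) (6,3) (6,4) (6,5)] -> total=16
Click 2 (1,1) count=2: revealed 1 new [(1,1)] -> total=17
Click 3 (1,5) count=1: revealed 1 new [(1,5)] -> total=18
Click 4 (0,4) count=1: revealed 1 new [(0,4)] -> total=19

Answer: 19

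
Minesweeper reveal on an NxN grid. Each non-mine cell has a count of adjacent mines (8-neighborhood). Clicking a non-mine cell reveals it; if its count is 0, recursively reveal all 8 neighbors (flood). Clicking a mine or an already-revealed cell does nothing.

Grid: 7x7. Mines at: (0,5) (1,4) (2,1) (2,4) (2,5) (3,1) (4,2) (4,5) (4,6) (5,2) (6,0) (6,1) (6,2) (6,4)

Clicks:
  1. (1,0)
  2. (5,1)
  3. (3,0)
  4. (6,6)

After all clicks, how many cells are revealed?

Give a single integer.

Answer: 7

Derivation:
Click 1 (1,0) count=1: revealed 1 new [(1,0)] -> total=1
Click 2 (5,1) count=5: revealed 1 new [(5,1)] -> total=2
Click 3 (3,0) count=2: revealed 1 new [(3,0)] -> total=3
Click 4 (6,6) count=0: revealed 4 new [(5,5) (5,6) (6,5) (6,6)] -> total=7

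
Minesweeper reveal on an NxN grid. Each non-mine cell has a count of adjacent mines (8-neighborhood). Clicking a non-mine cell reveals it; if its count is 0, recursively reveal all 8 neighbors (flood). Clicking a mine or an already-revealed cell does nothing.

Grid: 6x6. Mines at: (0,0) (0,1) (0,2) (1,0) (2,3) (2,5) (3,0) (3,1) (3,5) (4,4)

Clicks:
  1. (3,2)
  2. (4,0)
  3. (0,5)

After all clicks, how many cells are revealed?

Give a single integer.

Answer: 8

Derivation:
Click 1 (3,2) count=2: revealed 1 new [(3,2)] -> total=1
Click 2 (4,0) count=2: revealed 1 new [(4,0)] -> total=2
Click 3 (0,5) count=0: revealed 6 new [(0,3) (0,4) (0,5) (1,3) (1,4) (1,5)] -> total=8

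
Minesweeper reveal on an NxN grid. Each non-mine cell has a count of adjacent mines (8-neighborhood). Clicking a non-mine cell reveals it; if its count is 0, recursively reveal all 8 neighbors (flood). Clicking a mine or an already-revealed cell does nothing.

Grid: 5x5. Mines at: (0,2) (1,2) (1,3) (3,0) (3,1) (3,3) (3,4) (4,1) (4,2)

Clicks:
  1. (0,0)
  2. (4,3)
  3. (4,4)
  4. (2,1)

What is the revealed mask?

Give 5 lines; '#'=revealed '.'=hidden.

Click 1 (0,0) count=0: revealed 6 new [(0,0) (0,1) (1,0) (1,1) (2,0) (2,1)] -> total=6
Click 2 (4,3) count=3: revealed 1 new [(4,3)] -> total=7
Click 3 (4,4) count=2: revealed 1 new [(4,4)] -> total=8
Click 4 (2,1) count=3: revealed 0 new [(none)] -> total=8

Answer: ##...
##...
##...
.....
...##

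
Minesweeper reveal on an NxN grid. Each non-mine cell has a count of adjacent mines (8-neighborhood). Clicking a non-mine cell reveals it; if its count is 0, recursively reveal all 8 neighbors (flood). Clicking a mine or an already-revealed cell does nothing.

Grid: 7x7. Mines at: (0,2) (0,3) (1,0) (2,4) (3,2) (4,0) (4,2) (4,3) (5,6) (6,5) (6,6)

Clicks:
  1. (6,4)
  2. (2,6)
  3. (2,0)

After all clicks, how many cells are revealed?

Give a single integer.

Click 1 (6,4) count=1: revealed 1 new [(6,4)] -> total=1
Click 2 (2,6) count=0: revealed 12 new [(0,4) (0,5) (0,6) (1,4) (1,5) (1,6) (2,5) (2,6) (3,5) (3,6) (4,5) (4,6)] -> total=13
Click 3 (2,0) count=1: revealed 1 new [(2,0)] -> total=14

Answer: 14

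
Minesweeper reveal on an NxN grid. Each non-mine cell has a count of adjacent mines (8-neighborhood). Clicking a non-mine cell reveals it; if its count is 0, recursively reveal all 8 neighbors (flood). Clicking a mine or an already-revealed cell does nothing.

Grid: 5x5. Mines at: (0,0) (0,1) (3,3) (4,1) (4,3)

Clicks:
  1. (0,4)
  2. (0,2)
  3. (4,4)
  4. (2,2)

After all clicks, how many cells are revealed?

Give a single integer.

Answer: 10

Derivation:
Click 1 (0,4) count=0: revealed 9 new [(0,2) (0,3) (0,4) (1,2) (1,3) (1,4) (2,2) (2,3) (2,4)] -> total=9
Click 2 (0,2) count=1: revealed 0 new [(none)] -> total=9
Click 3 (4,4) count=2: revealed 1 new [(4,4)] -> total=10
Click 4 (2,2) count=1: revealed 0 new [(none)] -> total=10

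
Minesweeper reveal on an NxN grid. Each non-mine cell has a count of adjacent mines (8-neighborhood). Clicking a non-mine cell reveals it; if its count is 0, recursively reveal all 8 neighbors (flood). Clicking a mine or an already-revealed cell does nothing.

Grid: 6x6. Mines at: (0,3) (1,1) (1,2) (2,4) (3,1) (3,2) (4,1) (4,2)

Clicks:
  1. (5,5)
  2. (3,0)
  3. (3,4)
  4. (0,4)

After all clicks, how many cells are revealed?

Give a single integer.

Click 1 (5,5) count=0: revealed 9 new [(3,3) (3,4) (3,5) (4,3) (4,4) (4,5) (5,3) (5,4) (5,5)] -> total=9
Click 2 (3,0) count=2: revealed 1 new [(3,0)] -> total=10
Click 3 (3,4) count=1: revealed 0 new [(none)] -> total=10
Click 4 (0,4) count=1: revealed 1 new [(0,4)] -> total=11

Answer: 11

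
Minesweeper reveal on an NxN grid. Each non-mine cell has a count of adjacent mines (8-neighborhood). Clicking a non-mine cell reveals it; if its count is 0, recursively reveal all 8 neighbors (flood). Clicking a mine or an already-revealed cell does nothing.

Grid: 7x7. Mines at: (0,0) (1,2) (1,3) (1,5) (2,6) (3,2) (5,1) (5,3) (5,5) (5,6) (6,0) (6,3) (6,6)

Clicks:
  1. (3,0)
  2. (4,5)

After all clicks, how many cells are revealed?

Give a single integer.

Click 1 (3,0) count=0: revealed 8 new [(1,0) (1,1) (2,0) (2,1) (3,0) (3,1) (4,0) (4,1)] -> total=8
Click 2 (4,5) count=2: revealed 1 new [(4,5)] -> total=9

Answer: 9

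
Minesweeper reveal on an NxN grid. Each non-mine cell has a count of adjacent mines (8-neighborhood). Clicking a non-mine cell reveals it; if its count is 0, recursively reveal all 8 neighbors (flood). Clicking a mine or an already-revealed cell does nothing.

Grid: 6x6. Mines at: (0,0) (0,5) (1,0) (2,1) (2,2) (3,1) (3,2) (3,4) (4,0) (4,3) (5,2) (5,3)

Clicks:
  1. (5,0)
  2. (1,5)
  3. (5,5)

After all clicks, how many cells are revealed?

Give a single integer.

Answer: 6

Derivation:
Click 1 (5,0) count=1: revealed 1 new [(5,0)] -> total=1
Click 2 (1,5) count=1: revealed 1 new [(1,5)] -> total=2
Click 3 (5,5) count=0: revealed 4 new [(4,4) (4,5) (5,4) (5,5)] -> total=6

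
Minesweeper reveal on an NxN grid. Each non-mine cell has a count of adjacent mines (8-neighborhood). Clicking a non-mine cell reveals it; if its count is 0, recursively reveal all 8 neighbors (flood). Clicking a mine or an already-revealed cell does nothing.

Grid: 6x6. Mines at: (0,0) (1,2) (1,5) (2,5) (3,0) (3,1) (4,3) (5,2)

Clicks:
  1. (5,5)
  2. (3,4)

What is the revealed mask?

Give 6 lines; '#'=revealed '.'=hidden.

Click 1 (5,5) count=0: revealed 6 new [(3,4) (3,5) (4,4) (4,5) (5,4) (5,5)] -> total=6
Click 2 (3,4) count=2: revealed 0 new [(none)] -> total=6

Answer: ......
......
......
....##
....##
....##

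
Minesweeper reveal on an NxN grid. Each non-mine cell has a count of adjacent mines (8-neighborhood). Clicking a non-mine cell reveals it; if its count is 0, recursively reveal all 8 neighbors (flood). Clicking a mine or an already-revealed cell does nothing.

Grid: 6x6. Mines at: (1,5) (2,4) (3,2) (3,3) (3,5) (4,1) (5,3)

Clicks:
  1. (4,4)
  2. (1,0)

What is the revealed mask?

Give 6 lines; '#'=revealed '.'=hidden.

Answer: #####.
#####.
####..
##....
....#.
......

Derivation:
Click 1 (4,4) count=3: revealed 1 new [(4,4)] -> total=1
Click 2 (1,0) count=0: revealed 16 new [(0,0) (0,1) (0,2) (0,3) (0,4) (1,0) (1,1) (1,2) (1,3) (1,4) (2,0) (2,1) (2,2) (2,3) (3,0) (3,1)] -> total=17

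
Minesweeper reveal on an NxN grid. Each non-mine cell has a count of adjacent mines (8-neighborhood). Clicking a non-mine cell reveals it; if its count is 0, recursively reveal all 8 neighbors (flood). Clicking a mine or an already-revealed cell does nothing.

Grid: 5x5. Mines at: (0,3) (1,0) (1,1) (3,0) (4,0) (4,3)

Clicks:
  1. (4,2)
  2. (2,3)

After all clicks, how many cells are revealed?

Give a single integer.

Answer: 10

Derivation:
Click 1 (4,2) count=1: revealed 1 new [(4,2)] -> total=1
Click 2 (2,3) count=0: revealed 9 new [(1,2) (1,3) (1,4) (2,2) (2,3) (2,4) (3,2) (3,3) (3,4)] -> total=10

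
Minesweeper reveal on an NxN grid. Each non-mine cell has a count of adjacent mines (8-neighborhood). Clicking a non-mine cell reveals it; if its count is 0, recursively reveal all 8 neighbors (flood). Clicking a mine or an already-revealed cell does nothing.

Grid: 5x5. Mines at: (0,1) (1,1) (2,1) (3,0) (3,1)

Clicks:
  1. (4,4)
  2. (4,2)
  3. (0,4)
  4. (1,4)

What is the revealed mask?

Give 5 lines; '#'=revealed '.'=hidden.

Answer: ..###
..###
..###
..###
..###

Derivation:
Click 1 (4,4) count=0: revealed 15 new [(0,2) (0,3) (0,4) (1,2) (1,3) (1,4) (2,2) (2,3) (2,4) (3,2) (3,3) (3,4) (4,2) (4,3) (4,4)] -> total=15
Click 2 (4,2) count=1: revealed 0 new [(none)] -> total=15
Click 3 (0,4) count=0: revealed 0 new [(none)] -> total=15
Click 4 (1,4) count=0: revealed 0 new [(none)] -> total=15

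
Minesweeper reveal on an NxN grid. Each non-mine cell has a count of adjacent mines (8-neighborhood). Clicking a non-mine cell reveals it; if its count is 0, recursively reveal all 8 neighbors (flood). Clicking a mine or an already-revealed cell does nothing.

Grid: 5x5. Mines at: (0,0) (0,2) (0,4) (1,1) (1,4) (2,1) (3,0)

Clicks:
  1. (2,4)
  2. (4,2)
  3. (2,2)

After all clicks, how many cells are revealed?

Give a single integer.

Click 1 (2,4) count=1: revealed 1 new [(2,4)] -> total=1
Click 2 (4,2) count=0: revealed 10 new [(2,2) (2,3) (3,1) (3,2) (3,3) (3,4) (4,1) (4,2) (4,3) (4,4)] -> total=11
Click 3 (2,2) count=2: revealed 0 new [(none)] -> total=11

Answer: 11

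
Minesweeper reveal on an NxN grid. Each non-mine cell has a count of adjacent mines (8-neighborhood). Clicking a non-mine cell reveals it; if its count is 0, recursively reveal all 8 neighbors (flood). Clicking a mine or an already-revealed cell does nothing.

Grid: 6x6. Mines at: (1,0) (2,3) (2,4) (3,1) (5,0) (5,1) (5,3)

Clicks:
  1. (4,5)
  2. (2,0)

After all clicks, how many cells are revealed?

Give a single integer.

Click 1 (4,5) count=0: revealed 6 new [(3,4) (3,5) (4,4) (4,5) (5,4) (5,5)] -> total=6
Click 2 (2,0) count=2: revealed 1 new [(2,0)] -> total=7

Answer: 7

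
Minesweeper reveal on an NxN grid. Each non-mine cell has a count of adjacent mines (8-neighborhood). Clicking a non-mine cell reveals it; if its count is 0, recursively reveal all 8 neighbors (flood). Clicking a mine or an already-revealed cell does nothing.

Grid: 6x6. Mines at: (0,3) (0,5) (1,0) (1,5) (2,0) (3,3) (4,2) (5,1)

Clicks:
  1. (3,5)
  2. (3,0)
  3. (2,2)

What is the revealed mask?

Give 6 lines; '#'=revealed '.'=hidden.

Answer: ......
......
..#.##
#...##
...###
...###

Derivation:
Click 1 (3,5) count=0: revealed 10 new [(2,4) (2,5) (3,4) (3,5) (4,3) (4,4) (4,5) (5,3) (5,4) (5,5)] -> total=10
Click 2 (3,0) count=1: revealed 1 new [(3,0)] -> total=11
Click 3 (2,2) count=1: revealed 1 new [(2,2)] -> total=12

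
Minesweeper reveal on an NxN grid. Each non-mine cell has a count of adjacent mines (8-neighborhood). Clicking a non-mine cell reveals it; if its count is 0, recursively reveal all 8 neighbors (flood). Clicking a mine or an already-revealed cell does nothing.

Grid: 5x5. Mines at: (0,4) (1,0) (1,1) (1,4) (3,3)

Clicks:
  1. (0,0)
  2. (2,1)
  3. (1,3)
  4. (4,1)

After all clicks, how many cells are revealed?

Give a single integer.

Click 1 (0,0) count=2: revealed 1 new [(0,0)] -> total=1
Click 2 (2,1) count=2: revealed 1 new [(2,1)] -> total=2
Click 3 (1,3) count=2: revealed 1 new [(1,3)] -> total=3
Click 4 (4,1) count=0: revealed 8 new [(2,0) (2,2) (3,0) (3,1) (3,2) (4,0) (4,1) (4,2)] -> total=11

Answer: 11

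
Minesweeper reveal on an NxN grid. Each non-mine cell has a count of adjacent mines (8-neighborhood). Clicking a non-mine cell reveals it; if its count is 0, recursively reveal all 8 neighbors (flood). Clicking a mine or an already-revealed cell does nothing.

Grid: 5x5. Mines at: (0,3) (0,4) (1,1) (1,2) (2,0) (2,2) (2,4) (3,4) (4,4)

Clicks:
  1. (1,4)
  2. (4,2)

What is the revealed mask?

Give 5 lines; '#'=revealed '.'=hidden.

Click 1 (1,4) count=3: revealed 1 new [(1,4)] -> total=1
Click 2 (4,2) count=0: revealed 8 new [(3,0) (3,1) (3,2) (3,3) (4,0) (4,1) (4,2) (4,3)] -> total=9

Answer: .....
....#
.....
####.
####.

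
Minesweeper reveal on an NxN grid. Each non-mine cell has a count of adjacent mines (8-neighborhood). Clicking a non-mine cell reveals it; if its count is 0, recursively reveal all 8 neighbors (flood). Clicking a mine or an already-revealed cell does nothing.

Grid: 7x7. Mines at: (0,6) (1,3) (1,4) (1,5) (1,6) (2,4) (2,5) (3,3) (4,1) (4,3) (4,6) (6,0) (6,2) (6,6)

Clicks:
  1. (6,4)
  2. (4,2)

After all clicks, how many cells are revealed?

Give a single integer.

Click 1 (6,4) count=0: revealed 6 new [(5,3) (5,4) (5,5) (6,3) (6,4) (6,5)] -> total=6
Click 2 (4,2) count=3: revealed 1 new [(4,2)] -> total=7

Answer: 7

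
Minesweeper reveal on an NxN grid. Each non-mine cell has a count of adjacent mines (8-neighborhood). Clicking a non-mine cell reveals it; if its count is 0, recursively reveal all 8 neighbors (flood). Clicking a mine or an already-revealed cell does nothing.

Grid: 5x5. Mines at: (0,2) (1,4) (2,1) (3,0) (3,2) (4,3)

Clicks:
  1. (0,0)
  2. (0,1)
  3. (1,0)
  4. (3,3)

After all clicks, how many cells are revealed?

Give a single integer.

Answer: 5

Derivation:
Click 1 (0,0) count=0: revealed 4 new [(0,0) (0,1) (1,0) (1,1)] -> total=4
Click 2 (0,1) count=1: revealed 0 new [(none)] -> total=4
Click 3 (1,0) count=1: revealed 0 new [(none)] -> total=4
Click 4 (3,3) count=2: revealed 1 new [(3,3)] -> total=5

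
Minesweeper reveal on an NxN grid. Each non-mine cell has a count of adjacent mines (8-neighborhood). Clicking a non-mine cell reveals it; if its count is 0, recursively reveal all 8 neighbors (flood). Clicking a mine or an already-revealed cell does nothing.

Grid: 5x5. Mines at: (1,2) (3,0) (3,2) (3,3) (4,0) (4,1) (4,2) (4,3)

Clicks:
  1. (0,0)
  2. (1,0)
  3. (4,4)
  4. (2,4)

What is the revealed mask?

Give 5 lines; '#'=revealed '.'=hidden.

Answer: ##...
##...
##..#
.....
....#

Derivation:
Click 1 (0,0) count=0: revealed 6 new [(0,0) (0,1) (1,0) (1,1) (2,0) (2,1)] -> total=6
Click 2 (1,0) count=0: revealed 0 new [(none)] -> total=6
Click 3 (4,4) count=2: revealed 1 new [(4,4)] -> total=7
Click 4 (2,4) count=1: revealed 1 new [(2,4)] -> total=8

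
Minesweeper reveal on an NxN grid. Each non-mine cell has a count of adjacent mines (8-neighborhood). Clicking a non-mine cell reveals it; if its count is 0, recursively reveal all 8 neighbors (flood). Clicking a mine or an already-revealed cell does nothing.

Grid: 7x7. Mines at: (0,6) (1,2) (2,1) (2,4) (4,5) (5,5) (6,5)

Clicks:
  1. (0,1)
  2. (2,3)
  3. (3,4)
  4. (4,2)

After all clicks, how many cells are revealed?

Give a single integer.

Click 1 (0,1) count=1: revealed 1 new [(0,1)] -> total=1
Click 2 (2,3) count=2: revealed 1 new [(2,3)] -> total=2
Click 3 (3,4) count=2: revealed 1 new [(3,4)] -> total=3
Click 4 (4,2) count=0: revealed 19 new [(3,0) (3,1) (3,2) (3,3) (4,0) (4,1) (4,2) (4,3) (4,4) (5,0) (5,1) (5,2) (5,3) (5,4) (6,0) (6,1) (6,2) (6,3) (6,4)] -> total=22

Answer: 22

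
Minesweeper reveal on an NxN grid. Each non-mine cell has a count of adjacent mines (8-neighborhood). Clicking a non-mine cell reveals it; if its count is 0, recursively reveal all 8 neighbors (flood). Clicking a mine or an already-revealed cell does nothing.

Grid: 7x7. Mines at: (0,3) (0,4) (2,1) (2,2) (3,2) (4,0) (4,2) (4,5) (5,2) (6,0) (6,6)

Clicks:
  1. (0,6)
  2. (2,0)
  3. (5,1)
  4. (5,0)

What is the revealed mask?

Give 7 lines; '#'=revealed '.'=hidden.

Click 1 (0,6) count=0: revealed 14 new [(0,5) (0,6) (1,3) (1,4) (1,5) (1,6) (2,3) (2,4) (2,5) (2,6) (3,3) (3,4) (3,5) (3,6)] -> total=14
Click 2 (2,0) count=1: revealed 1 new [(2,0)] -> total=15
Click 3 (5,1) count=4: revealed 1 new [(5,1)] -> total=16
Click 4 (5,0) count=2: revealed 1 new [(5,0)] -> total=17

Answer: .....##
...####
#..####
...####
.......
##.....
.......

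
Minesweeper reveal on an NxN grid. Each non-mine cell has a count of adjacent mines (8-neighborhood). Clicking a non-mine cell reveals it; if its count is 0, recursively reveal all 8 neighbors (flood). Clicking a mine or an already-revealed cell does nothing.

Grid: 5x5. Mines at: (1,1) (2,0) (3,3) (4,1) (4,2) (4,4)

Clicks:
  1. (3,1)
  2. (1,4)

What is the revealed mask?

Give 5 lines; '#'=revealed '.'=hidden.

Answer: ..###
..###
..###
.#...
.....

Derivation:
Click 1 (3,1) count=3: revealed 1 new [(3,1)] -> total=1
Click 2 (1,4) count=0: revealed 9 new [(0,2) (0,3) (0,4) (1,2) (1,3) (1,4) (2,2) (2,3) (2,4)] -> total=10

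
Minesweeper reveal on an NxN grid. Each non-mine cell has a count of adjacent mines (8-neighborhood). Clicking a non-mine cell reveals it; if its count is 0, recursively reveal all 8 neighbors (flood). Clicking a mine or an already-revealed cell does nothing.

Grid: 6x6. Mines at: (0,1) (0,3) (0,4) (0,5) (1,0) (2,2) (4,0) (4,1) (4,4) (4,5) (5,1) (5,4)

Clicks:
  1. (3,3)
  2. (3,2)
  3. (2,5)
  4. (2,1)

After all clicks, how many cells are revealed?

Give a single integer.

Answer: 11

Derivation:
Click 1 (3,3) count=2: revealed 1 new [(3,3)] -> total=1
Click 2 (3,2) count=2: revealed 1 new [(3,2)] -> total=2
Click 3 (2,5) count=0: revealed 8 new [(1,3) (1,4) (1,5) (2,3) (2,4) (2,5) (3,4) (3,5)] -> total=10
Click 4 (2,1) count=2: revealed 1 new [(2,1)] -> total=11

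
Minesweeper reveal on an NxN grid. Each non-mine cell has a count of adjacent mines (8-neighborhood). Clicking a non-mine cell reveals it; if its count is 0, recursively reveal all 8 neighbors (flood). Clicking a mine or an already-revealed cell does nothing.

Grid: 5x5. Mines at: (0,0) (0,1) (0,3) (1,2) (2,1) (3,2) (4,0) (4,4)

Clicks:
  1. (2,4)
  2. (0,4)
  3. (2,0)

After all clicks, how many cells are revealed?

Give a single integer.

Answer: 8

Derivation:
Click 1 (2,4) count=0: revealed 6 new [(1,3) (1,4) (2,3) (2,4) (3,3) (3,4)] -> total=6
Click 2 (0,4) count=1: revealed 1 new [(0,4)] -> total=7
Click 3 (2,0) count=1: revealed 1 new [(2,0)] -> total=8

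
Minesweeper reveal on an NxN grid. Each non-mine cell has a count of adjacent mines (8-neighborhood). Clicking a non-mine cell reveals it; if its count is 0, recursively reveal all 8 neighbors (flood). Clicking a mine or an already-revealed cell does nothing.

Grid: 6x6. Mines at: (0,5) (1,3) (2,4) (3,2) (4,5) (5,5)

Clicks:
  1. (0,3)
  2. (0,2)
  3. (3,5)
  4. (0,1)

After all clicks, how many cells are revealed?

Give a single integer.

Answer: 23

Derivation:
Click 1 (0,3) count=1: revealed 1 new [(0,3)] -> total=1
Click 2 (0,2) count=1: revealed 1 new [(0,2)] -> total=2
Click 3 (3,5) count=2: revealed 1 new [(3,5)] -> total=3
Click 4 (0,1) count=0: revealed 20 new [(0,0) (0,1) (1,0) (1,1) (1,2) (2,0) (2,1) (2,2) (3,0) (3,1) (4,0) (4,1) (4,2) (4,3) (4,4) (5,0) (5,1) (5,2) (5,3) (5,4)] -> total=23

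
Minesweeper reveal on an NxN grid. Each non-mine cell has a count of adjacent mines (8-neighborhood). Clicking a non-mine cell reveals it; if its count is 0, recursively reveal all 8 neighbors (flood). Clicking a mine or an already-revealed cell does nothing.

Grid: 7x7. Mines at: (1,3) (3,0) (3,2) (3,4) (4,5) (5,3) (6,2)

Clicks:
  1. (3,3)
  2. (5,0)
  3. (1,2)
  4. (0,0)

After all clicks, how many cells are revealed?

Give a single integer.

Answer: 16

Derivation:
Click 1 (3,3) count=2: revealed 1 new [(3,3)] -> total=1
Click 2 (5,0) count=0: revealed 6 new [(4,0) (4,1) (5,0) (5,1) (6,0) (6,1)] -> total=7
Click 3 (1,2) count=1: revealed 1 new [(1,2)] -> total=8
Click 4 (0,0) count=0: revealed 8 new [(0,0) (0,1) (0,2) (1,0) (1,1) (2,0) (2,1) (2,2)] -> total=16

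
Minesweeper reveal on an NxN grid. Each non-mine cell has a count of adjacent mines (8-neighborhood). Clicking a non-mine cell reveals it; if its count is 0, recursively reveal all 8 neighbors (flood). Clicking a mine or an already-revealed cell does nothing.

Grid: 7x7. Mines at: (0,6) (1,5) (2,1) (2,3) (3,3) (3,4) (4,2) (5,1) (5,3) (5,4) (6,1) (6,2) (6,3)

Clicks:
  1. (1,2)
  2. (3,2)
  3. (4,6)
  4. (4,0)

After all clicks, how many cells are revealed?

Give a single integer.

Answer: 13

Derivation:
Click 1 (1,2) count=2: revealed 1 new [(1,2)] -> total=1
Click 2 (3,2) count=4: revealed 1 new [(3,2)] -> total=2
Click 3 (4,6) count=0: revealed 10 new [(2,5) (2,6) (3,5) (3,6) (4,5) (4,6) (5,5) (5,6) (6,5) (6,6)] -> total=12
Click 4 (4,0) count=1: revealed 1 new [(4,0)] -> total=13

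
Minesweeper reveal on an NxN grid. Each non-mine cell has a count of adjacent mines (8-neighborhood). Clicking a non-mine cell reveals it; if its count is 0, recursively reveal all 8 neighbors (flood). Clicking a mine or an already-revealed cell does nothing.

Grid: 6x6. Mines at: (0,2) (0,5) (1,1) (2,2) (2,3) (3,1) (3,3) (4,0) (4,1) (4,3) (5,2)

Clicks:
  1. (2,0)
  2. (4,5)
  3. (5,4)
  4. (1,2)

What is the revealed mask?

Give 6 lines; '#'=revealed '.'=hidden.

Click 1 (2,0) count=2: revealed 1 new [(2,0)] -> total=1
Click 2 (4,5) count=0: revealed 10 new [(1,4) (1,5) (2,4) (2,5) (3,4) (3,5) (4,4) (4,5) (5,4) (5,5)] -> total=11
Click 3 (5,4) count=1: revealed 0 new [(none)] -> total=11
Click 4 (1,2) count=4: revealed 1 new [(1,2)] -> total=12

Answer: ......
..#.##
#...##
....##
....##
....##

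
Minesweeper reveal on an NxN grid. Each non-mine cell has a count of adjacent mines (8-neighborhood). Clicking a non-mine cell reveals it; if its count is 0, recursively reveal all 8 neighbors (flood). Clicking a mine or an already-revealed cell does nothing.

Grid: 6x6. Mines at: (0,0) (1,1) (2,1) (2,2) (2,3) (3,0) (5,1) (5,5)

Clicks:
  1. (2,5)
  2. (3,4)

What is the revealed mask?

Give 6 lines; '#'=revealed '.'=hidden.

Answer: ..####
..####
....##
....##
....##
......

Derivation:
Click 1 (2,5) count=0: revealed 14 new [(0,2) (0,3) (0,4) (0,5) (1,2) (1,3) (1,4) (1,5) (2,4) (2,5) (3,4) (3,5) (4,4) (4,5)] -> total=14
Click 2 (3,4) count=1: revealed 0 new [(none)] -> total=14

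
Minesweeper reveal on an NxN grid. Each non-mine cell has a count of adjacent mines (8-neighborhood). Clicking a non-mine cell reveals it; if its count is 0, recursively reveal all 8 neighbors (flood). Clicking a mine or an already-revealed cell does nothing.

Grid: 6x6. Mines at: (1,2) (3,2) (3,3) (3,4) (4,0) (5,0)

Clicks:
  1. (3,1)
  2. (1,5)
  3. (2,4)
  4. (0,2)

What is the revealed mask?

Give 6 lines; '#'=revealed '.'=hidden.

Click 1 (3,1) count=2: revealed 1 new [(3,1)] -> total=1
Click 2 (1,5) count=0: revealed 9 new [(0,3) (0,4) (0,5) (1,3) (1,4) (1,5) (2,3) (2,4) (2,5)] -> total=10
Click 3 (2,4) count=2: revealed 0 new [(none)] -> total=10
Click 4 (0,2) count=1: revealed 1 new [(0,2)] -> total=11

Answer: ..####
...###
...###
.#....
......
......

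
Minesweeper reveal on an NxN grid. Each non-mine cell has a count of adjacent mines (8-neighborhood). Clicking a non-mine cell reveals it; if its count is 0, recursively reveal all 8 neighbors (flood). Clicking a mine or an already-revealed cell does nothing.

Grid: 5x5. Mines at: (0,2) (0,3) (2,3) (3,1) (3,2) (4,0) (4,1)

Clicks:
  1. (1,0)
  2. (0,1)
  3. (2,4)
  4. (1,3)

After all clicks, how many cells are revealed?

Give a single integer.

Answer: 8

Derivation:
Click 1 (1,0) count=0: revealed 6 new [(0,0) (0,1) (1,0) (1,1) (2,0) (2,1)] -> total=6
Click 2 (0,1) count=1: revealed 0 new [(none)] -> total=6
Click 3 (2,4) count=1: revealed 1 new [(2,4)] -> total=7
Click 4 (1,3) count=3: revealed 1 new [(1,3)] -> total=8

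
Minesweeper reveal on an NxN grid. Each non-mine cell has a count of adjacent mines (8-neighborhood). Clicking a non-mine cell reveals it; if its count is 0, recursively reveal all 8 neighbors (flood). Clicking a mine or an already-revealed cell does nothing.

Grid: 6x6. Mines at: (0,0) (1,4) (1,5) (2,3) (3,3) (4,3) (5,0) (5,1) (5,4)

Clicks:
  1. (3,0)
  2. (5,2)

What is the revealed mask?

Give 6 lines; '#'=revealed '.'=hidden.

Answer: ......
###...
###...
###...
###...
..#...

Derivation:
Click 1 (3,0) count=0: revealed 12 new [(1,0) (1,1) (1,2) (2,0) (2,1) (2,2) (3,0) (3,1) (3,2) (4,0) (4,1) (4,2)] -> total=12
Click 2 (5,2) count=2: revealed 1 new [(5,2)] -> total=13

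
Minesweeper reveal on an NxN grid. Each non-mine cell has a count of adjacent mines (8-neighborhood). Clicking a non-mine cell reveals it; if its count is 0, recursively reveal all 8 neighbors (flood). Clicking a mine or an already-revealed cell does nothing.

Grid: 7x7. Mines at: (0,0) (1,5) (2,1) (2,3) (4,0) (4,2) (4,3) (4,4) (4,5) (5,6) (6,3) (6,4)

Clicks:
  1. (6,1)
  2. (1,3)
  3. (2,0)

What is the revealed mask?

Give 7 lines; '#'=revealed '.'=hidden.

Answer: .......
...#...
#......
.......
.......
###....
###....

Derivation:
Click 1 (6,1) count=0: revealed 6 new [(5,0) (5,1) (5,2) (6,0) (6,1) (6,2)] -> total=6
Click 2 (1,3) count=1: revealed 1 new [(1,3)] -> total=7
Click 3 (2,0) count=1: revealed 1 new [(2,0)] -> total=8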